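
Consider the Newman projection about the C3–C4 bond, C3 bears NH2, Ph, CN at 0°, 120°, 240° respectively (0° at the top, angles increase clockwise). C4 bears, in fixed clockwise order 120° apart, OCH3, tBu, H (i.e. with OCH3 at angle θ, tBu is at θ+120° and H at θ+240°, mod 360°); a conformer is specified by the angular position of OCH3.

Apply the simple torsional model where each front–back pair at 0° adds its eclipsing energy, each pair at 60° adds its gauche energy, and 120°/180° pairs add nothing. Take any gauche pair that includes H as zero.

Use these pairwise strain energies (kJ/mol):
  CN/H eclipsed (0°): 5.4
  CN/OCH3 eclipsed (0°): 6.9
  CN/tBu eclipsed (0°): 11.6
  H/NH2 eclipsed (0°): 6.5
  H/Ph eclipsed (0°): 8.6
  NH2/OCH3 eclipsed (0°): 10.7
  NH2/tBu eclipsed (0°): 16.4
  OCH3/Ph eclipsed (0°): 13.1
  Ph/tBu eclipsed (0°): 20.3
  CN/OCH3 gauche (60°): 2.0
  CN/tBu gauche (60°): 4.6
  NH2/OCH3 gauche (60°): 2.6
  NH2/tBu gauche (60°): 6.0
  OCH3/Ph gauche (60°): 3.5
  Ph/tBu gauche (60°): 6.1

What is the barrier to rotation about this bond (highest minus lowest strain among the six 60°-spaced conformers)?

OCH3 at 0° (eclipsed): NH2–OCH3 eclipsed, Ph–tBu eclipsed, CN–H eclipsed; 10.7 + 20.3 + 5.4 = 36.4 kJ/mol.
OCH3 at 60° (staggered): NH2–OCH3 gauche, Ph–OCH3 gauche, Ph–tBu gauche, CN–tBu gauche; 2.6 + 3.5 + 6.1 + 4.6 = 16.8 kJ/mol.
OCH3 at 120° (eclipsed): NH2–H eclipsed, Ph–OCH3 eclipsed, CN–tBu eclipsed; 6.5 + 13.1 + 11.6 = 31.2 kJ/mol.
OCH3 at 180° (staggered): NH2–tBu gauche, Ph–OCH3 gauche, CN–OCH3 gauche, CN–tBu gauche; 6.0 + 3.5 + 2.0 + 4.6 = 16.1 kJ/mol.
OCH3 at 240° (eclipsed): NH2–tBu eclipsed, Ph–H eclipsed, CN–OCH3 eclipsed; 16.4 + 8.6 + 6.9 = 31.9 kJ/mol.
OCH3 at 300° (staggered): NH2–OCH3 gauche, NH2–tBu gauche, Ph–tBu gauche, CN–OCH3 gauche; 2.6 + 6.0 + 6.1 + 2.0 = 16.7 kJ/mol.
Max at 0° (36.4 kJ/mol), min at 180° (16.1 kJ/mol); barrier = 20.3 kJ/mol.

20.3 kJ/mol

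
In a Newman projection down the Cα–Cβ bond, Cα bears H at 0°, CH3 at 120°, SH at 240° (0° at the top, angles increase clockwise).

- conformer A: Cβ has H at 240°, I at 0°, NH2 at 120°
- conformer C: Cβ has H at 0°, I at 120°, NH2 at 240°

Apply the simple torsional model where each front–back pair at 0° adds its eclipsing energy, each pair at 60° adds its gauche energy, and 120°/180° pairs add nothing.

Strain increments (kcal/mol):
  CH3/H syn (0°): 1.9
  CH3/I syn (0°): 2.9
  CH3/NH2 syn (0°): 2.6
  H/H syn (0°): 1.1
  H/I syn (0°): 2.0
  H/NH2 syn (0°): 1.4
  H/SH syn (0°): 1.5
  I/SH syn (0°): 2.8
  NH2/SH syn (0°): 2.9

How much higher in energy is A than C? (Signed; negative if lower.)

-0.8 kcal/mol

A is eclipsed. H at 0° is eclipsed with I at 0° (2.0); CH3 at 120° is eclipsed with NH2 at 120° (2.6); SH at 240° is eclipsed with H at 240° (1.5). Total 6.1 kcal/mol.
C is eclipsed. H at 0° is eclipsed with H at 0° (1.1); CH3 at 120° is eclipsed with I at 120° (2.9); SH at 240° is eclipsed with NH2 at 240° (2.9). Total 6.9 kcal/mol.
E(A) − E(C) = 6.1 − 6.9 = -0.8 kcal/mol.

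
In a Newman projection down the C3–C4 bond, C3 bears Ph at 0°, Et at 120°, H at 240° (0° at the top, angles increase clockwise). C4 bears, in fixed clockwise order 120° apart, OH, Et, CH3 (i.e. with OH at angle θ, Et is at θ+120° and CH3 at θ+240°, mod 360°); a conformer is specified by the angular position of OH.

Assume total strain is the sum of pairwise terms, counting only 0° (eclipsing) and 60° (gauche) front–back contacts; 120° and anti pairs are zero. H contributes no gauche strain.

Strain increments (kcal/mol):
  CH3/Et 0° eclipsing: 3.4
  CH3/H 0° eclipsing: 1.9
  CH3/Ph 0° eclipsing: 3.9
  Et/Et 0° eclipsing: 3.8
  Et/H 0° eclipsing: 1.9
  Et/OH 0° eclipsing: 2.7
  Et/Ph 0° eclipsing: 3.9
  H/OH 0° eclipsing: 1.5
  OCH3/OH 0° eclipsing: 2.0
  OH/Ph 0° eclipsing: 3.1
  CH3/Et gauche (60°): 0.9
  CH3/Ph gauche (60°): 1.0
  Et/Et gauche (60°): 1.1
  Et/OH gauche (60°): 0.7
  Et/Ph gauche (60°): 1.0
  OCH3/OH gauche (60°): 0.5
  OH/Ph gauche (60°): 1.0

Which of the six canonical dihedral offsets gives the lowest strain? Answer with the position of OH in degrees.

OH at 0° (eclipsed): Ph–OH eclipsed, Et–Et eclipsed, H–CH3 eclipsed; 3.1 + 3.8 + 1.9 = 8.8 kcal/mol.
OH at 60° (staggered): Ph–OH gauche, Ph–CH3 gauche, Et–OH gauche, Et–Et gauche; 1.0 + 1.0 + 0.7 + 1.1 = 3.8 kcal/mol.
OH at 120° (eclipsed): Ph–CH3 eclipsed, Et–OH eclipsed, H–Et eclipsed; 3.9 + 2.7 + 1.9 = 8.5 kcal/mol.
OH at 180° (staggered): Ph–Et gauche, Ph–CH3 gauche, Et–OH gauche, Et–CH3 gauche; 1.0 + 1.0 + 0.7 + 0.9 = 3.6 kcal/mol.
OH at 240° (eclipsed): Ph–Et eclipsed, Et–CH3 eclipsed, H–OH eclipsed; 3.9 + 3.4 + 1.5 = 8.8 kcal/mol.
OH at 300° (staggered): Ph–OH gauche, Ph–Et gauche, Et–Et gauche, Et–CH3 gauche; 1.0 + 1.0 + 1.1 + 0.9 = 4.0 kcal/mol.
The minimum (3.6 kcal/mol) occurs with OH at 180°.

180°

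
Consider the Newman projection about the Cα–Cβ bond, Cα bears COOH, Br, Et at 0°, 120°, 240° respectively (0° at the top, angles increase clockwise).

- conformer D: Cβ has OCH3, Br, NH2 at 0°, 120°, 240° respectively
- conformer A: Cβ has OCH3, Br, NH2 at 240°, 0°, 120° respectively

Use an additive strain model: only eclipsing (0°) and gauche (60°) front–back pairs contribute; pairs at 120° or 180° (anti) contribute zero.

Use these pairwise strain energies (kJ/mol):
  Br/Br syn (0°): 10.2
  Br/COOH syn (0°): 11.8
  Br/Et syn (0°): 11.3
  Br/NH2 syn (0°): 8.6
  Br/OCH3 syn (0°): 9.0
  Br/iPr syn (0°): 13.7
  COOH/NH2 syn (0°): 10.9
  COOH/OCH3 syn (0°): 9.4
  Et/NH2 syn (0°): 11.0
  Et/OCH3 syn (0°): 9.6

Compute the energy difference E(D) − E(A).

+0.6 kJ/mol

D (eclipsed): COOH–OCH3 eclipsed, Br–Br eclipsed, Et–NH2 eclipsed; 9.4 + 10.2 + 11.0 = 30.6 kJ/mol.
A (eclipsed): COOH–Br eclipsed, Br–NH2 eclipsed, Et–OCH3 eclipsed; 11.8 + 8.6 + 9.6 = 30.0 kJ/mol.
E(D) − E(A) = 30.6 − 30.0 = +0.6 kJ/mol.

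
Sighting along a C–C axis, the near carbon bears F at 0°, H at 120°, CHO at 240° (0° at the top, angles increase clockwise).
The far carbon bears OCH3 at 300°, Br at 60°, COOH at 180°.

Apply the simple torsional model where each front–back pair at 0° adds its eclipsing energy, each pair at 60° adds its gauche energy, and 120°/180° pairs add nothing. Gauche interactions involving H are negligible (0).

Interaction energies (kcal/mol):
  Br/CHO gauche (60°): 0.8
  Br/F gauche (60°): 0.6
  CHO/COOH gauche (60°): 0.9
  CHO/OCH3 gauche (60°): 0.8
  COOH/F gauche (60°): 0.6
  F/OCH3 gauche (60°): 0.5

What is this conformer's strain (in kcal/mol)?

This conformer (staggered): F(0°)/OCH3(300°) gauche 0.5; F(0°)/Br(60°) gauche 0.6; CHO(240°)/OCH3(300°) gauche 0.8; CHO(240°)/COOH(180°) gauche 0.9 → 2.8 kcal/mol.

2.8 kcal/mol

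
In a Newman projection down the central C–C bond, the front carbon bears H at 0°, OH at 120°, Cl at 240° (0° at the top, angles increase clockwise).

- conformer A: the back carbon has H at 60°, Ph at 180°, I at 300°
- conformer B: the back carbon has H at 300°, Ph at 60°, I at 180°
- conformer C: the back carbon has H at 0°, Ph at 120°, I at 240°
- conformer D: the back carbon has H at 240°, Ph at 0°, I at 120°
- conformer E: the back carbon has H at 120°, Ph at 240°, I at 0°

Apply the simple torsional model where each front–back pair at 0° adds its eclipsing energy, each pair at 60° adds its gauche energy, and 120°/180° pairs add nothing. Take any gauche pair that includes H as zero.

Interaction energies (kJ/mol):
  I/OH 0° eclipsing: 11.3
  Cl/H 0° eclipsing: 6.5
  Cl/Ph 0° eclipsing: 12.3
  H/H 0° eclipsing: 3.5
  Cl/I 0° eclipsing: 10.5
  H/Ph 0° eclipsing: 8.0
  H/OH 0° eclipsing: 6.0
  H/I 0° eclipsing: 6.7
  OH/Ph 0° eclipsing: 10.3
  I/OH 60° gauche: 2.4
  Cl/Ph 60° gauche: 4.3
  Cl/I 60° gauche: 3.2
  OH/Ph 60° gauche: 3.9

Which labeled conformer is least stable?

D

A (staggered): OH(120°)/Ph(180°) gauche 3.9; Cl(240°)/Ph(180°) gauche 4.3; Cl(240°)/I(300°) gauche 3.2 → 11.4 kJ/mol.
B (staggered): OH(120°)/Ph(60°) gauche 3.9; OH(120°)/I(180°) gauche 2.4; Cl(240°)/I(180°) gauche 3.2 → 9.5 kJ/mol.
C (eclipsed): H(0°)/H(0°) eclipsed 3.5; OH(120°)/Ph(120°) eclipsed 10.3; Cl(240°)/I(240°) eclipsed 10.5 → 24.3 kJ/mol.
D (eclipsed): H(0°)/Ph(0°) eclipsed 8.0; OH(120°)/I(120°) eclipsed 11.3; Cl(240°)/H(240°) eclipsed 6.5 → 25.8 kJ/mol.
E (eclipsed): H(0°)/I(0°) eclipsed 6.7; OH(120°)/H(120°) eclipsed 6.0; Cl(240°)/Ph(240°) eclipsed 12.3 → 25.0 kJ/mol.
D has the highest total (25.8 kJ/mol).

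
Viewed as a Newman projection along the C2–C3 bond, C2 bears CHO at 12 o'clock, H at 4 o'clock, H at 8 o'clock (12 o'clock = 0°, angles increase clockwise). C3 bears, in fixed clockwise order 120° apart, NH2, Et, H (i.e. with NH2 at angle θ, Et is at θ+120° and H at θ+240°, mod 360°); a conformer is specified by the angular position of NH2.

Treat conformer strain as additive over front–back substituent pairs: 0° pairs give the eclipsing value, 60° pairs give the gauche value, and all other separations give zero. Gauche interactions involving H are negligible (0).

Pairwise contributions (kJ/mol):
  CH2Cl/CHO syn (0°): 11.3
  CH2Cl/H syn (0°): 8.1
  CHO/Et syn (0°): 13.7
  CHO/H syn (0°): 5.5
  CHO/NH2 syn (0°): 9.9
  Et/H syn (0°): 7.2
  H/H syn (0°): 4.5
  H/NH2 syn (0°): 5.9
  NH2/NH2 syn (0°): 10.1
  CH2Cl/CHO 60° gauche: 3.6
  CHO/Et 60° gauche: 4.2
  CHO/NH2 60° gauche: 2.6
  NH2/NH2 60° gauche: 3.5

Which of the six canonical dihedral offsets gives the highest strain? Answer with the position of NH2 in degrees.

NH2 at 0° (eclipsed): CHO(0°)/NH2(0°) eclipsed 9.9; H(120°)/Et(120°) eclipsed 7.2; H(240°)/H(240°) eclipsed 4.5 → 21.6 kJ/mol.
NH2 at 60° (staggered): CHO(0°)/NH2(60°) gauche 2.6 → 2.6 kJ/mol.
NH2 at 120° (eclipsed): CHO(0°)/H(0°) eclipsed 5.5; H(120°)/NH2(120°) eclipsed 5.9; H(240°)/Et(240°) eclipsed 7.2 → 18.6 kJ/mol.
NH2 at 180° (staggered): CHO(0°)/Et(300°) gauche 4.2 → 4.2 kJ/mol.
NH2 at 240° (eclipsed): CHO(0°)/Et(0°) eclipsed 13.7; H(120°)/H(120°) eclipsed 4.5; H(240°)/NH2(240°) eclipsed 5.9 → 24.1 kJ/mol.
NH2 at 300° (staggered): CHO(0°)/NH2(300°) gauche 2.6; CHO(0°)/Et(60°) gauche 4.2 → 6.8 kJ/mol.
The maximum (24.1 kJ/mol) occurs with NH2 at 240°.

240°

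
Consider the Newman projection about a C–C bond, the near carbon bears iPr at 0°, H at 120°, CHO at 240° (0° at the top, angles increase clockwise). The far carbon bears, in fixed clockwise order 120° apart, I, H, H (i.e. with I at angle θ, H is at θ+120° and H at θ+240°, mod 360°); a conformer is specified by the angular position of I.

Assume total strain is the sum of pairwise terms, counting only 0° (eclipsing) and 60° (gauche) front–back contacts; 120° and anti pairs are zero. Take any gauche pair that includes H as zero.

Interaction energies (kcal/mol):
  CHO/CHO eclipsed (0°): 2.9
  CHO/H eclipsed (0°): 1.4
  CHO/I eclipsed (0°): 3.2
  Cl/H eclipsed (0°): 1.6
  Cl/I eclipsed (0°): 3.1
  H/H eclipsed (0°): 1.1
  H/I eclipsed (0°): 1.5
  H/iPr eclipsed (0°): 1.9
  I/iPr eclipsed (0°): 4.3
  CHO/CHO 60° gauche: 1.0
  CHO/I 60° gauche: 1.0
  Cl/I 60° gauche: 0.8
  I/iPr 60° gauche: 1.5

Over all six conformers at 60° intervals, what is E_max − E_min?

5.8 kcal/mol

I at 0° is eclipsed. iPr at 0° is eclipsed with I at 0° (4.3); H at 120° is eclipsed with H at 120° (1.1); CHO at 240° is eclipsed with H at 240° (1.4). Total 6.8 kcal/mol.
I at 60° is staggered. iPr at 0° is gauche with I at 60° (1.5). Total 1.5 kcal/mol.
I at 120° is eclipsed. iPr at 0° is eclipsed with H at 0° (1.9); H at 120° is eclipsed with I at 120° (1.5); CHO at 240° is eclipsed with H at 240° (1.4). Total 4.8 kcal/mol.
I at 180° is staggered. CHO at 240° is gauche with I at 180° (1.0). Total 1.0 kcal/mol.
I at 240° is eclipsed. iPr at 0° is eclipsed with H at 0° (1.9); H at 120° is eclipsed with H at 120° (1.1); CHO at 240° is eclipsed with I at 240° (3.2). Total 6.2 kcal/mol.
I at 300° is staggered. iPr at 0° is gauche with I at 300° (1.5); CHO at 240° is gauche with I at 300° (1.0). Total 2.5 kcal/mol.
Max at 0° (6.8 kcal/mol), min at 180° (1.0 kcal/mol); barrier = 5.8 kcal/mol.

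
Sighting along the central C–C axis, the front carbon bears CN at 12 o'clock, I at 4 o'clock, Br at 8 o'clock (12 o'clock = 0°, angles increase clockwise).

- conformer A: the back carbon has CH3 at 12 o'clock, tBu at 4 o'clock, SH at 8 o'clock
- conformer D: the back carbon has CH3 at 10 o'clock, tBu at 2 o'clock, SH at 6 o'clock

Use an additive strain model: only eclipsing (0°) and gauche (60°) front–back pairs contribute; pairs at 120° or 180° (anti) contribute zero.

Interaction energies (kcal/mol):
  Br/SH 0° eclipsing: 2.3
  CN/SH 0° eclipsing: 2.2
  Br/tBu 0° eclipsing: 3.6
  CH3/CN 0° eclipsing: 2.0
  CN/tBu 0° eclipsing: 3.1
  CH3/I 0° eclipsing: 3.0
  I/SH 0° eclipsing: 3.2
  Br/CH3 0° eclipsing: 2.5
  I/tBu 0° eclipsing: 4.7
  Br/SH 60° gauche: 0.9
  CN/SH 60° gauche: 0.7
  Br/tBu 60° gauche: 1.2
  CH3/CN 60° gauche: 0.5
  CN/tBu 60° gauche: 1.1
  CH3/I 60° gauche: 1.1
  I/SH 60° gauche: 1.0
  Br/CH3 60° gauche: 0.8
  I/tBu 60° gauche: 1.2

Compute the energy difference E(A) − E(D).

A (eclipsed): CN–CH3 eclipsed, I–tBu eclipsed, Br–SH eclipsed; 2.0 + 4.7 + 2.3 = 9.0 kcal/mol.
D (staggered): CN–CH3 gauche, CN–tBu gauche, I–tBu gauche, I–SH gauche, Br–CH3 gauche, Br–SH gauche; 0.5 + 1.1 + 1.2 + 1.0 + 0.8 + 0.9 = 5.5 kcal/mol.
E(A) − E(D) = 9.0 − 5.5 = +3.5 kcal/mol.

+3.5 kcal/mol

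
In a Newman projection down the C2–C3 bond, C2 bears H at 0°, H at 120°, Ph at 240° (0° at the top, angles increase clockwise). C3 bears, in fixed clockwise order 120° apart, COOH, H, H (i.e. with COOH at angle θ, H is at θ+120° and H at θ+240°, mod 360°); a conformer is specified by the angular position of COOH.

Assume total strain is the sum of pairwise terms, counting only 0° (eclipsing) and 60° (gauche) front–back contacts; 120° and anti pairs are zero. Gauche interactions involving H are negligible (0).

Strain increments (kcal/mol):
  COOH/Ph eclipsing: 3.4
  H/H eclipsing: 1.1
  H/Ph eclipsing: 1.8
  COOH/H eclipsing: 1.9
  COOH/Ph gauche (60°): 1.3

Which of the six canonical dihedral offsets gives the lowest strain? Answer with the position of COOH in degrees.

COOH at 0° (eclipsed): H–COOH eclipsed, H–H eclipsed, Ph–H eclipsed; 1.9 + 1.1 + 1.8 = 4.8 kcal/mol.
COOH at 60° (staggered): no non-H gauche contacts → 0.0 kcal/mol.
COOH at 120° (eclipsed): H–H eclipsed, H–COOH eclipsed, Ph–H eclipsed; 1.1 + 1.9 + 1.8 = 4.8 kcal/mol.
COOH at 180° (staggered): Ph–COOH gauche; 1.3 = 1.3 kcal/mol.
COOH at 240° (eclipsed): H–H eclipsed, H–H eclipsed, Ph–COOH eclipsed; 1.1 + 1.1 + 3.4 = 5.6 kcal/mol.
COOH at 300° (staggered): Ph–COOH gauche; 1.3 = 1.3 kcal/mol.
The minimum (0.0 kcal/mol) occurs with COOH at 60°.

60°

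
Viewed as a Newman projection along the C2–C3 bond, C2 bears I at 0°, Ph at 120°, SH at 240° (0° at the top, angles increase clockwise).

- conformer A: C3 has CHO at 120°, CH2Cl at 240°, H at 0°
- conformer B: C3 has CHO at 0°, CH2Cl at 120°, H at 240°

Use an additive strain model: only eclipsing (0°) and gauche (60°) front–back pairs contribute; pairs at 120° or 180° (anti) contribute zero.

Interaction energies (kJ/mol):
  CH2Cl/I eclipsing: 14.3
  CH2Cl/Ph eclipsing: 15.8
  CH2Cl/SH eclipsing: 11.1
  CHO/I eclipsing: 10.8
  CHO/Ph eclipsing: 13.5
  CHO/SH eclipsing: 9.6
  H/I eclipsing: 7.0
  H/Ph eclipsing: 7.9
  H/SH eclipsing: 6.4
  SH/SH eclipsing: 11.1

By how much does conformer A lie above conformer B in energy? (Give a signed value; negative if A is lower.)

A (eclipsed): I(0°)/H(0°) eclipsed 7.0; Ph(120°)/CHO(120°) eclipsed 13.5; SH(240°)/CH2Cl(240°) eclipsed 11.1 → 31.6 kJ/mol.
B (eclipsed): I(0°)/CHO(0°) eclipsed 10.8; Ph(120°)/CH2Cl(120°) eclipsed 15.8; SH(240°)/H(240°) eclipsed 6.4 → 33.0 kJ/mol.
E(A) − E(B) = 31.6 − 33.0 = -1.4 kJ/mol.

-1.4 kJ/mol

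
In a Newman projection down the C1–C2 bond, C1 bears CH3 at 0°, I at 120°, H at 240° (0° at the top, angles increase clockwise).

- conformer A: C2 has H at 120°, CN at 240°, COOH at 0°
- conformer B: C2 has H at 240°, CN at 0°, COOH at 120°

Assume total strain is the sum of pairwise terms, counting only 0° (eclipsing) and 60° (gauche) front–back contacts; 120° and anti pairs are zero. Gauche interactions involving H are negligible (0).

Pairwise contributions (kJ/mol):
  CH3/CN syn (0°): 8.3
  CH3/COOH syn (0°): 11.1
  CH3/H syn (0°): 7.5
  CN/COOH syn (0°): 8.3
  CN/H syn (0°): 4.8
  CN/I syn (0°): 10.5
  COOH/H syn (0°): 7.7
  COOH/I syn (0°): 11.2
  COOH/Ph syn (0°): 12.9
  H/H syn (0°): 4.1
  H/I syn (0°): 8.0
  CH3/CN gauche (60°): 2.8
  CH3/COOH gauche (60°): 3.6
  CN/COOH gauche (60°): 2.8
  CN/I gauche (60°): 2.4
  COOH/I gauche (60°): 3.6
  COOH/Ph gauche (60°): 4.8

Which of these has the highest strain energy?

A

A (eclipsed): CH3(0°)/COOH(0°) eclipsed 11.1; I(120°)/H(120°) eclipsed 8.0; H(240°)/CN(240°) eclipsed 4.8 → 23.9 kJ/mol.
B (eclipsed): CH3(0°)/CN(0°) eclipsed 8.3; I(120°)/COOH(120°) eclipsed 11.2; H(240°)/H(240°) eclipsed 4.1 → 23.6 kJ/mol.
A has the highest total (23.9 kJ/mol).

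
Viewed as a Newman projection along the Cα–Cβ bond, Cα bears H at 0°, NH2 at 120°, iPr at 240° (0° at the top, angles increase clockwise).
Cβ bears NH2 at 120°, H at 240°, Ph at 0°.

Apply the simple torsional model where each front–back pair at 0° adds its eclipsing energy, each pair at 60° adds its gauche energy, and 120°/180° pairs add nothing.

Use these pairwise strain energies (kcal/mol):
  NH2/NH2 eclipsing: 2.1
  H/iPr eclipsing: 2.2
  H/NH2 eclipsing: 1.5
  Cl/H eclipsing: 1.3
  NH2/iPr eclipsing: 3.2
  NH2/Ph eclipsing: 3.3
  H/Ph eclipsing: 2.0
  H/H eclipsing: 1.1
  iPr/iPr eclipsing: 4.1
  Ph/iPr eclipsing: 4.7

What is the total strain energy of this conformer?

6.3 kcal/mol

This conformer (eclipsed): H–Ph eclipsed, NH2–NH2 eclipsed, iPr–H eclipsed; 2.0 + 2.1 + 2.2 = 6.3 kcal/mol.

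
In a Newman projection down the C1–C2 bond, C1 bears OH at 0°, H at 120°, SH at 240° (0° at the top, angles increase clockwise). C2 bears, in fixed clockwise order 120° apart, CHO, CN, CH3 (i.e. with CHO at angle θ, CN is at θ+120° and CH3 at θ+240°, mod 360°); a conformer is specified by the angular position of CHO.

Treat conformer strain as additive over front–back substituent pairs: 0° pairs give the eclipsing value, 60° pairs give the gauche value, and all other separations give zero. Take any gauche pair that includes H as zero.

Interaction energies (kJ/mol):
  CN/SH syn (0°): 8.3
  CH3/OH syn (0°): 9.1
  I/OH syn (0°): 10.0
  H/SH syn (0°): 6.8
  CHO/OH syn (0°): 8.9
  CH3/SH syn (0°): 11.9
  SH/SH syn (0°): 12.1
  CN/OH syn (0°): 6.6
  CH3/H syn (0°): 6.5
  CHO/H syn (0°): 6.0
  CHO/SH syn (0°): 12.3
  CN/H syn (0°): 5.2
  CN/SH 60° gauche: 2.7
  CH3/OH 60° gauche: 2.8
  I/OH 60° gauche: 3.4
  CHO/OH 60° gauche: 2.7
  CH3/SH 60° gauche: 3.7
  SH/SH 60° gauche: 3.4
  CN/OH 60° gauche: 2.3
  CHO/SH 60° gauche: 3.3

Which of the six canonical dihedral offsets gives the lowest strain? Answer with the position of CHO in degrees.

180°

CHO at 0° (eclipsed): OH(0°)/CHO(0°) eclipsed 8.9; H(120°)/CN(120°) eclipsed 5.2; SH(240°)/CH3(240°) eclipsed 11.9 → 26.0 kJ/mol.
CHO at 60° (staggered): OH(0°)/CHO(60°) gauche 2.7; OH(0°)/CH3(300°) gauche 2.8; SH(240°)/CN(180°) gauche 2.7; SH(240°)/CH3(300°) gauche 3.7 → 11.9 kJ/mol.
CHO at 120° (eclipsed): OH(0°)/CH3(0°) eclipsed 9.1; H(120°)/CHO(120°) eclipsed 6.0; SH(240°)/CN(240°) eclipsed 8.3 → 23.4 kJ/mol.
CHO at 180° (staggered): OH(0°)/CN(300°) gauche 2.3; OH(0°)/CH3(60°) gauche 2.8; SH(240°)/CHO(180°) gauche 3.3; SH(240°)/CN(300°) gauche 2.7 → 11.1 kJ/mol.
CHO at 240° (eclipsed): OH(0°)/CN(0°) eclipsed 6.6; H(120°)/CH3(120°) eclipsed 6.5; SH(240°)/CHO(240°) eclipsed 12.3 → 25.4 kJ/mol.
CHO at 300° (staggered): OH(0°)/CHO(300°) gauche 2.7; OH(0°)/CN(60°) gauche 2.3; SH(240°)/CHO(300°) gauche 3.3; SH(240°)/CH3(180°) gauche 3.7 → 12.0 kJ/mol.
The minimum (11.1 kJ/mol) occurs with CHO at 180°.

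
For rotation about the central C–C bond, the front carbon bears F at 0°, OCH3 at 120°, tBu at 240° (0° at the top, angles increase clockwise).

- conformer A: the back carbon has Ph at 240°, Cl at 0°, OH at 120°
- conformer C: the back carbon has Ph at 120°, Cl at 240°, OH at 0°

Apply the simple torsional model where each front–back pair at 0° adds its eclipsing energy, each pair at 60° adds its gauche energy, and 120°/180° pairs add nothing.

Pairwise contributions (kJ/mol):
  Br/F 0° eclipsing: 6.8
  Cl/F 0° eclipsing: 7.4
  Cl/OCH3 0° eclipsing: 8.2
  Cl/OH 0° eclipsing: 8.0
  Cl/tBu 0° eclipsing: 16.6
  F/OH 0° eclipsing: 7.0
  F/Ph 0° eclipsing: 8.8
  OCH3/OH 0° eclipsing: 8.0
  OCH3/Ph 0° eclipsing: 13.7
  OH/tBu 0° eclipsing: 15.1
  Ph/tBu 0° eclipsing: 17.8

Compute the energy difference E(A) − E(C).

A (eclipsed): F–Cl eclipsed, OCH3–OH eclipsed, tBu–Ph eclipsed; 7.4 + 8.0 + 17.8 = 33.2 kJ/mol.
C (eclipsed): F–OH eclipsed, OCH3–Ph eclipsed, tBu–Cl eclipsed; 7.0 + 13.7 + 16.6 = 37.3 kJ/mol.
E(A) − E(C) = 33.2 − 37.3 = -4.1 kJ/mol.

-4.1 kJ/mol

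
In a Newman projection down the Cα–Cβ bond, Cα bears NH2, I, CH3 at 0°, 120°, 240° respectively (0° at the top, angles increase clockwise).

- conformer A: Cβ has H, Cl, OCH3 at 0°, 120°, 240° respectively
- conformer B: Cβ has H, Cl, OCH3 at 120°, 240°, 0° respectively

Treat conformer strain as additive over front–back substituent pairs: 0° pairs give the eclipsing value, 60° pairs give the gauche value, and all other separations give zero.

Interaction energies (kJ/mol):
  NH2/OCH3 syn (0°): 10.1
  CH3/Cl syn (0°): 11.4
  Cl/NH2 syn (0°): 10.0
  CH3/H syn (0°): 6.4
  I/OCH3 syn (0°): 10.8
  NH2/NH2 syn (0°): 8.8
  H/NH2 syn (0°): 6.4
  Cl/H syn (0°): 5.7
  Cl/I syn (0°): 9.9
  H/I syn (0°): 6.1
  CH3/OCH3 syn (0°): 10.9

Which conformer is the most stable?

A

A (eclipsed): NH2–H eclipsed, I–Cl eclipsed, CH3–OCH3 eclipsed; 6.4 + 9.9 + 10.9 = 27.2 kJ/mol.
B (eclipsed): NH2–OCH3 eclipsed, I–H eclipsed, CH3–Cl eclipsed; 10.1 + 6.1 + 11.4 = 27.6 kJ/mol.
A has the lowest total (27.2 kJ/mol).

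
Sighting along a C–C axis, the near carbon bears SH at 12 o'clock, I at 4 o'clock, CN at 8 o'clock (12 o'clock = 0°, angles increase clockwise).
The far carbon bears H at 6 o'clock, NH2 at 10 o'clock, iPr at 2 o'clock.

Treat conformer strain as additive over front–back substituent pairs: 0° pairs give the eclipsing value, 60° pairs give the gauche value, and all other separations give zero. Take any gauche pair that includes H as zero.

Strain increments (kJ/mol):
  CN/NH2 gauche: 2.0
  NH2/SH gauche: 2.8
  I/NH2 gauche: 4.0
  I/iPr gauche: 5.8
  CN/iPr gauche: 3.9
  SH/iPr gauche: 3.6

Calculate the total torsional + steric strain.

This conformer (staggered): SH–NH2 gauche, SH–iPr gauche, I–iPr gauche, CN–NH2 gauche; 2.8 + 3.6 + 5.8 + 2.0 = 14.2 kJ/mol.

14.2 kJ/mol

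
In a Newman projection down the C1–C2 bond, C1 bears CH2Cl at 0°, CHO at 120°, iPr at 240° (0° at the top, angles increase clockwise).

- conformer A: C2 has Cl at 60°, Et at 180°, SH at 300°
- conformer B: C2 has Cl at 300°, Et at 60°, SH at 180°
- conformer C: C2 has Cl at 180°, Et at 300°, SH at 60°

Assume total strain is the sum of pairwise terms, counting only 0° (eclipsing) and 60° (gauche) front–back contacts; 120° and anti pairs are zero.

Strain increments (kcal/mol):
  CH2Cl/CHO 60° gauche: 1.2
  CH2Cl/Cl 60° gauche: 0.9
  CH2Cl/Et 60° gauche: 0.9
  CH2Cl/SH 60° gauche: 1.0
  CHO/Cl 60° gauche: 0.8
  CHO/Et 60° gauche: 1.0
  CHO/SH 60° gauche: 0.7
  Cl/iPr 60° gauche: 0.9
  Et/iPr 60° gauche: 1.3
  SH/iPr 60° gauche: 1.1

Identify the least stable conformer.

A (staggered): CH2Cl–Cl gauche, CH2Cl–SH gauche, CHO–Cl gauche, CHO–Et gauche, iPr–Et gauche, iPr–SH gauche; 0.9 + 1.0 + 0.8 + 1.0 + 1.3 + 1.1 = 6.1 kcal/mol.
B (staggered): CH2Cl–Cl gauche, CH2Cl–Et gauche, CHO–Et gauche, CHO–SH gauche, iPr–Cl gauche, iPr–SH gauche; 0.9 + 0.9 + 1.0 + 0.7 + 0.9 + 1.1 = 5.5 kcal/mol.
C (staggered): CH2Cl–Et gauche, CH2Cl–SH gauche, CHO–Cl gauche, CHO–SH gauche, iPr–Cl gauche, iPr–Et gauche; 0.9 + 1.0 + 0.8 + 0.7 + 0.9 + 1.3 = 5.6 kcal/mol.
A has the highest total (6.1 kcal/mol).

A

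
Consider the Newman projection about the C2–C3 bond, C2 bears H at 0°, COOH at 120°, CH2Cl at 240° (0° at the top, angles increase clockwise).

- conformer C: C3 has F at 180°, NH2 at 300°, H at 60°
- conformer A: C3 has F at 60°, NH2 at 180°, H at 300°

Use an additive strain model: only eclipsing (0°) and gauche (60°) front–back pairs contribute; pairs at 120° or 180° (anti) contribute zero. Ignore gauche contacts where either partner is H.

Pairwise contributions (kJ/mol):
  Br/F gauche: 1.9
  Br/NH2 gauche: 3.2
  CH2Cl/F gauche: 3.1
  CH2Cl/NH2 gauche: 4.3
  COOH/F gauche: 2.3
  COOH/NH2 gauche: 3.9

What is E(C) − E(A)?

C is staggered. COOH at 120° is gauche with F at 180° (2.3); CH2Cl at 240° is gauche with F at 180° (3.1); CH2Cl at 240° is gauche with NH2 at 300° (4.3). Total 9.7 kJ/mol.
A is staggered. COOH at 120° is gauche with F at 60° (2.3); COOH at 120° is gauche with NH2 at 180° (3.9); CH2Cl at 240° is gauche with NH2 at 180° (4.3). Total 10.5 kJ/mol.
E(C) − E(A) = 9.7 − 10.5 = -0.8 kJ/mol.

-0.8 kJ/mol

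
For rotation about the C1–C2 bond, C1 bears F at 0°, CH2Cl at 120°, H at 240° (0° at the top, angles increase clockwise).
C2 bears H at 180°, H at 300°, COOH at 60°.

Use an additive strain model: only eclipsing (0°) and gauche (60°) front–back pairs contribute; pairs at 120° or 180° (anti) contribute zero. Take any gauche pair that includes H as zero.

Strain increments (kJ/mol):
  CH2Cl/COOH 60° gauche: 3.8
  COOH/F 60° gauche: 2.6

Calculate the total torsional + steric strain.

6.4 kJ/mol

This conformer (staggered): F–COOH gauche, CH2Cl–COOH gauche; 2.6 + 3.8 = 6.4 kJ/mol.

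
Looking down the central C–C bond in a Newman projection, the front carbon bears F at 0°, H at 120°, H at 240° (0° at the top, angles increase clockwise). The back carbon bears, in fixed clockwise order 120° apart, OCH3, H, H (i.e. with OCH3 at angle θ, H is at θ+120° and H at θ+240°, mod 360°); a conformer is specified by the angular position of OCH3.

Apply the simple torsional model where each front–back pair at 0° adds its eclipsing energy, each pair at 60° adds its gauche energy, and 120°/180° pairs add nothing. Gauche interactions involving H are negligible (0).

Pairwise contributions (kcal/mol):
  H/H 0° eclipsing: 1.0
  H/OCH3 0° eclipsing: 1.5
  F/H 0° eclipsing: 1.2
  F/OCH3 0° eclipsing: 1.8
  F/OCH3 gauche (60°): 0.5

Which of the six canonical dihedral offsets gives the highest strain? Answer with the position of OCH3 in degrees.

OCH3 at 0° (eclipsed): F(0°)/OCH3(0°) eclipsed 1.8; H(120°)/H(120°) eclipsed 1.0; H(240°)/H(240°) eclipsed 1.0 → 3.8 kcal/mol.
OCH3 at 60° (staggered): F(0°)/OCH3(60°) gauche 0.5 → 0.5 kcal/mol.
OCH3 at 120° (eclipsed): F(0°)/H(0°) eclipsed 1.2; H(120°)/OCH3(120°) eclipsed 1.5; H(240°)/H(240°) eclipsed 1.0 → 3.7 kcal/mol.
OCH3 at 180° (staggered): no non-H gauche contacts → 0.0 kcal/mol.
OCH3 at 240° (eclipsed): F(0°)/H(0°) eclipsed 1.2; H(120°)/H(120°) eclipsed 1.0; H(240°)/OCH3(240°) eclipsed 1.5 → 3.7 kcal/mol.
OCH3 at 300° (staggered): F(0°)/OCH3(300°) gauche 0.5 → 0.5 kcal/mol.
The maximum (3.8 kcal/mol) occurs with OCH3 at 0°.

0°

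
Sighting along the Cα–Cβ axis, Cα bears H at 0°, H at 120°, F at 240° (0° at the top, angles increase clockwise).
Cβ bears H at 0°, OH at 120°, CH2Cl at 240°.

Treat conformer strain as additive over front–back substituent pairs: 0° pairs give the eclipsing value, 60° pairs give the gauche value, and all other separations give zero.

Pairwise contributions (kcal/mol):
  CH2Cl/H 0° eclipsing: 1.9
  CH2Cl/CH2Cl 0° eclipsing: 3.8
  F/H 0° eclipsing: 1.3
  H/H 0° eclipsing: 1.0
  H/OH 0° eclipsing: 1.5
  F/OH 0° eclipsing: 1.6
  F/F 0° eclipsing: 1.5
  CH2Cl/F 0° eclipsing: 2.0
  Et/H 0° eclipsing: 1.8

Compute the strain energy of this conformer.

4.5 kcal/mol

This conformer is eclipsed. H at 0° is eclipsed with H at 0° (1.0); H at 120° is eclipsed with OH at 120° (1.5); F at 240° is eclipsed with CH2Cl at 240° (2.0). Total 4.5 kcal/mol.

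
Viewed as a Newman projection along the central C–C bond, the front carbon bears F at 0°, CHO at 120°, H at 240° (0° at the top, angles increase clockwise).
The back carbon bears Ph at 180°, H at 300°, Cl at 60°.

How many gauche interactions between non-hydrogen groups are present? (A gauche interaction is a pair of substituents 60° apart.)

3

Non-H gauche pairs: F(0°)/Cl(60°); CHO(120°)/Ph(180°); CHO(120°)/Cl(60°) — 3 interactions.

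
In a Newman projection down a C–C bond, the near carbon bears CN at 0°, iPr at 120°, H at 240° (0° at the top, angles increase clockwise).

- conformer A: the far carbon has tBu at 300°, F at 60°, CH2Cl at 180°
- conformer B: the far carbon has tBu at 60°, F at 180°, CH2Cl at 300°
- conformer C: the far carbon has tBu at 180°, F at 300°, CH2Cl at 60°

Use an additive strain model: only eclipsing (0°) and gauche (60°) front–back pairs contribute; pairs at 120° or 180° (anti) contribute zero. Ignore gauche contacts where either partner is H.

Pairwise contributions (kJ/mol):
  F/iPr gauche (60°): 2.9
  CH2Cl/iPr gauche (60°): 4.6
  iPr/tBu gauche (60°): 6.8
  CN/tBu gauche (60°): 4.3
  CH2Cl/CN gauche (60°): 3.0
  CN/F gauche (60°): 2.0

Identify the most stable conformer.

A (staggered): CN(0°)/tBu(300°) gauche 4.3; CN(0°)/F(60°) gauche 2.0; iPr(120°)/F(60°) gauche 2.9; iPr(120°)/CH2Cl(180°) gauche 4.6 → 13.8 kJ/mol.
B (staggered): CN(0°)/tBu(60°) gauche 4.3; CN(0°)/CH2Cl(300°) gauche 3.0; iPr(120°)/tBu(60°) gauche 6.8; iPr(120°)/F(180°) gauche 2.9 → 17.0 kJ/mol.
C (staggered): CN(0°)/F(300°) gauche 2.0; CN(0°)/CH2Cl(60°) gauche 3.0; iPr(120°)/tBu(180°) gauche 6.8; iPr(120°)/CH2Cl(60°) gauche 4.6 → 16.4 kJ/mol.
A has the lowest total (13.8 kJ/mol).

A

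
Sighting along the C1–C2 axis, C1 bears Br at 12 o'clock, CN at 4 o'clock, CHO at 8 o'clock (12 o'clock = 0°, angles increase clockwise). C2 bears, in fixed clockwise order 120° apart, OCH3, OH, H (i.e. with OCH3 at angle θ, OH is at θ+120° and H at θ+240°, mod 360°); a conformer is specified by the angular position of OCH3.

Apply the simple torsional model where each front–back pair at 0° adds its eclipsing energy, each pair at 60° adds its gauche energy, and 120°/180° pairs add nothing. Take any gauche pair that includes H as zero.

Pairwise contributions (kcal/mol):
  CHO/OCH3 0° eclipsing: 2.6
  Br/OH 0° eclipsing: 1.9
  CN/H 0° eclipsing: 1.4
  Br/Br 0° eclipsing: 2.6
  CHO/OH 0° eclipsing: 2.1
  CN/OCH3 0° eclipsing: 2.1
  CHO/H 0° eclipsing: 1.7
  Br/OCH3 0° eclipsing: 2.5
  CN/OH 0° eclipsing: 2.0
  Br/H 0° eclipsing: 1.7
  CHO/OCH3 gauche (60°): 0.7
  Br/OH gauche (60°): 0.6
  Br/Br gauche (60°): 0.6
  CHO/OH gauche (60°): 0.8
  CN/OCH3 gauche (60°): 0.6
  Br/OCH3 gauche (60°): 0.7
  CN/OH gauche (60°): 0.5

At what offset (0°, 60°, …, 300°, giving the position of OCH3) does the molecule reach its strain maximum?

0°

OCH3 at 0° (eclipsed): Br–OCH3 eclipsed, CN–OH eclipsed, CHO–H eclipsed; 2.5 + 2.0 + 1.7 = 6.2 kcal/mol.
OCH3 at 60° (staggered): Br–OCH3 gauche, CN–OCH3 gauche, CN–OH gauche, CHO–OH gauche; 0.7 + 0.6 + 0.5 + 0.8 = 2.6 kcal/mol.
OCH3 at 120° (eclipsed): Br–H eclipsed, CN–OCH3 eclipsed, CHO–OH eclipsed; 1.7 + 2.1 + 2.1 = 5.9 kcal/mol.
OCH3 at 180° (staggered): Br–OH gauche, CN–OCH3 gauche, CHO–OCH3 gauche, CHO–OH gauche; 0.6 + 0.6 + 0.7 + 0.8 = 2.7 kcal/mol.
OCH3 at 240° (eclipsed): Br–OH eclipsed, CN–H eclipsed, CHO–OCH3 eclipsed; 1.9 + 1.4 + 2.6 = 5.9 kcal/mol.
OCH3 at 300° (staggered): Br–OCH3 gauche, Br–OH gauche, CN–OH gauche, CHO–OCH3 gauche; 0.7 + 0.6 + 0.5 + 0.7 = 2.5 kcal/mol.
The maximum (6.2 kcal/mol) occurs with OCH3 at 0°.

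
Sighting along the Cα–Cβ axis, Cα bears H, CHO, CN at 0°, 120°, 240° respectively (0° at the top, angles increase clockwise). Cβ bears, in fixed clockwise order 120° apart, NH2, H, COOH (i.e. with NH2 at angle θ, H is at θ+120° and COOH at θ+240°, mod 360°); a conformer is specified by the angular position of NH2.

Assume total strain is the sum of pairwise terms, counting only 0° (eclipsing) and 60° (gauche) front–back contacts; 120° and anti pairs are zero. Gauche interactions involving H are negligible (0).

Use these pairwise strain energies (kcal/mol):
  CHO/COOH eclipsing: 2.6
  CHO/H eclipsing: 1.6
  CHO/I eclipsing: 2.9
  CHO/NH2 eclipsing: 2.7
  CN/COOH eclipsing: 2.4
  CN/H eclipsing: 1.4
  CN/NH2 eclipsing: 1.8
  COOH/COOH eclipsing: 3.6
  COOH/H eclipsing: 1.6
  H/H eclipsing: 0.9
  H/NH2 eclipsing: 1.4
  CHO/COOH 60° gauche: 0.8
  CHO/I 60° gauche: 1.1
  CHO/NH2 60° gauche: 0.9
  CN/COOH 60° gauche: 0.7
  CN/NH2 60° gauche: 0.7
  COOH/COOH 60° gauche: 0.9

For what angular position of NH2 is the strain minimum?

NH2 at 0° is eclipsed. H at 0° is eclipsed with NH2 at 0° (1.4); CHO at 120° is eclipsed with H at 120° (1.6); CN at 240° is eclipsed with COOH at 240° (2.4). Total 5.4 kcal/mol.
NH2 at 60° is staggered. CHO at 120° is gauche with NH2 at 60° (0.9); CN at 240° is gauche with COOH at 300° (0.7). Total 1.6 kcal/mol.
NH2 at 120° is eclipsed. H at 0° is eclipsed with COOH at 0° (1.6); CHO at 120° is eclipsed with NH2 at 120° (2.7); CN at 240° is eclipsed with H at 240° (1.4). Total 5.7 kcal/mol.
NH2 at 180° is staggered. CHO at 120° is gauche with NH2 at 180° (0.9); CHO at 120° is gauche with COOH at 60° (0.8); CN at 240° is gauche with NH2 at 180° (0.7). Total 2.4 kcal/mol.
NH2 at 240° is eclipsed. H at 0° is eclipsed with H at 0° (0.9); CHO at 120° is eclipsed with COOH at 120° (2.6); CN at 240° is eclipsed with NH2 at 240° (1.8). Total 5.3 kcal/mol.
NH2 at 300° is staggered. CHO at 120° is gauche with COOH at 180° (0.8); CN at 240° is gauche with NH2 at 300° (0.7); CN at 240° is gauche with COOH at 180° (0.7). Total 2.2 kcal/mol.
The minimum (1.6 kcal/mol) occurs with NH2 at 60°.

60°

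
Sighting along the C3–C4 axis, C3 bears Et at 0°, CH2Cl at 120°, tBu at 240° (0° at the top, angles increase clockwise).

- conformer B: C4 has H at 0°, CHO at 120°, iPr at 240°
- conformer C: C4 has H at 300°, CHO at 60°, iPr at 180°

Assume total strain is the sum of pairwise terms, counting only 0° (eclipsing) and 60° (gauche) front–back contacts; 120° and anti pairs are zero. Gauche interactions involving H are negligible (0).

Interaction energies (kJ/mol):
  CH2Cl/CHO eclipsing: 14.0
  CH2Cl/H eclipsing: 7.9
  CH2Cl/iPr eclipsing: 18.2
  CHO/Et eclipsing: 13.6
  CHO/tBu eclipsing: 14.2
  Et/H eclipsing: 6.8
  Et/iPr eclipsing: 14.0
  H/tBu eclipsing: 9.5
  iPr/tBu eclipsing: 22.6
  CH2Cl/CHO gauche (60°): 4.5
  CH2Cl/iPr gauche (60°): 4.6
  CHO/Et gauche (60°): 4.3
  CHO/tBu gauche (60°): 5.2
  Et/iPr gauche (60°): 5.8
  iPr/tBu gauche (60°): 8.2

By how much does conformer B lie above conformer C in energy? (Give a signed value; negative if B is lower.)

+21.8 kJ/mol

B (eclipsed): Et(0°)/H(0°) eclipsed 6.8; CH2Cl(120°)/CHO(120°) eclipsed 14.0; tBu(240°)/iPr(240°) eclipsed 22.6 → 43.4 kJ/mol.
C (staggered): Et(0°)/CHO(60°) gauche 4.3; CH2Cl(120°)/CHO(60°) gauche 4.5; CH2Cl(120°)/iPr(180°) gauche 4.6; tBu(240°)/iPr(180°) gauche 8.2 → 21.6 kJ/mol.
E(B) − E(C) = 43.4 − 21.6 = +21.8 kJ/mol.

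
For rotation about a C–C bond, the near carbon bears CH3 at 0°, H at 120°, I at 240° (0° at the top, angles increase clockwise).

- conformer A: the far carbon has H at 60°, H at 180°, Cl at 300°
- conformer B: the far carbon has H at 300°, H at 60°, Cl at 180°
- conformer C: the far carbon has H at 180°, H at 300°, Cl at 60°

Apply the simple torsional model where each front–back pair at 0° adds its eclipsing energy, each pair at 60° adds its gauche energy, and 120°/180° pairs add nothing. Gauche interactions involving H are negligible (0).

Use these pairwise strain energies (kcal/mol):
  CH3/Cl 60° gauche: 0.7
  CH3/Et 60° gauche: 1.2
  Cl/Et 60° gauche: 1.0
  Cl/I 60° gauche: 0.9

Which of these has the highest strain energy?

A

A is staggered. CH3 at 0° is gauche with Cl at 300° (0.7); I at 240° is gauche with Cl at 300° (0.9). Total 1.6 kcal/mol.
B is staggered. I at 240° is gauche with Cl at 180° (0.9). Total 0.9 kcal/mol.
C is staggered. CH3 at 0° is gauche with Cl at 60° (0.7). Total 0.7 kcal/mol.
A has the highest total (1.6 kcal/mol).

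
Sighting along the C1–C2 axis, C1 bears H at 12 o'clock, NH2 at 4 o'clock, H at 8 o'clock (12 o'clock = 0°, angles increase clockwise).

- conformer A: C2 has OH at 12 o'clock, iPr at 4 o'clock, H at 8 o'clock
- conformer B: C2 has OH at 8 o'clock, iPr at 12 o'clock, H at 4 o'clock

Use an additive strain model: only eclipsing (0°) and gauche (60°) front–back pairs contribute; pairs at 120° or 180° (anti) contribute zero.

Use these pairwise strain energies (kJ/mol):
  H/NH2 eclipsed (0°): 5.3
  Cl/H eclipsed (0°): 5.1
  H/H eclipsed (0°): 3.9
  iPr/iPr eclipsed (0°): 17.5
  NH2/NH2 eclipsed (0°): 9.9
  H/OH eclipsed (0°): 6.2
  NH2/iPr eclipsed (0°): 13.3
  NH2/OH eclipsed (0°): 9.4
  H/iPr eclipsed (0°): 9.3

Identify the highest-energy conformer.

A

A (eclipsed): H(0°)/OH(0°) eclipsed 6.2; NH2(120°)/iPr(120°) eclipsed 13.3; H(240°)/H(240°) eclipsed 3.9 → 23.4 kJ/mol.
B (eclipsed): H(0°)/iPr(0°) eclipsed 9.3; NH2(120°)/H(120°) eclipsed 5.3; H(240°)/OH(240°) eclipsed 6.2 → 20.8 kJ/mol.
A has the highest total (23.4 kJ/mol).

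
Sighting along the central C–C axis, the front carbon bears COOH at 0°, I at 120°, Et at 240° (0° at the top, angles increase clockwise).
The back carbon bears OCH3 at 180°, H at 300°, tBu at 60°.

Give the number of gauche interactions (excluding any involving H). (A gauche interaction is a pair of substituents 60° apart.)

4

Non-H gauche pairs: COOH(0°)/tBu(60°); I(120°)/OCH3(180°); I(120°)/tBu(60°); Et(240°)/OCH3(180°) — 4 interactions.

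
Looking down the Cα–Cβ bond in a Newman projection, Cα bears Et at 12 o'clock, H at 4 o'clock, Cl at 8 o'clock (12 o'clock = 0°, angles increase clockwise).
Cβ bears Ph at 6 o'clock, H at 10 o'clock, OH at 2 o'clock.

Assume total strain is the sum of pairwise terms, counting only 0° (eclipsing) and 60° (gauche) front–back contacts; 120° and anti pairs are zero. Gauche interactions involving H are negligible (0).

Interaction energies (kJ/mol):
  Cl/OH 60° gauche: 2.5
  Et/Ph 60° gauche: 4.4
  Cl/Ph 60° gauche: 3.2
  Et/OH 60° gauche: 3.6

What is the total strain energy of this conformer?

This conformer (staggered): Et(0°)/OH(60°) gauche 3.6; Cl(240°)/Ph(180°) gauche 3.2 → 6.8 kJ/mol.

6.8 kJ/mol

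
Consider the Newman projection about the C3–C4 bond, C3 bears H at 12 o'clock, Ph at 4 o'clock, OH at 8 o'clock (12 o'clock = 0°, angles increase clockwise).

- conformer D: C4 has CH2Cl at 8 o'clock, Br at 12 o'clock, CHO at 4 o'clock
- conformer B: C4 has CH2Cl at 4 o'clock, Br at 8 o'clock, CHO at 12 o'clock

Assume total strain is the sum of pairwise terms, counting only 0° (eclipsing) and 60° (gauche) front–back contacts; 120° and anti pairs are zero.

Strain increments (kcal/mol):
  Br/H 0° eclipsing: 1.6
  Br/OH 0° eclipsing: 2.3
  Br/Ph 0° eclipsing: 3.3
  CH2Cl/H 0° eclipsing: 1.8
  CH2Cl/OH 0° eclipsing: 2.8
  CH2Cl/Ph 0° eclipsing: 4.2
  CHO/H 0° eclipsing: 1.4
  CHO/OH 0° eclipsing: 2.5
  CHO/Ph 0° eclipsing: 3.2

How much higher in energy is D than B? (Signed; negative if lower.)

D (eclipsed): H(0°)/Br(0°) eclipsed 1.6; Ph(120°)/CHO(120°) eclipsed 3.2; OH(240°)/CH2Cl(240°) eclipsed 2.8 → 7.6 kcal/mol.
B (eclipsed): H(0°)/CHO(0°) eclipsed 1.4; Ph(120°)/CH2Cl(120°) eclipsed 4.2; OH(240°)/Br(240°) eclipsed 2.3 → 7.9 kcal/mol.
E(D) − E(B) = 7.6 − 7.9 = -0.3 kcal/mol.

-0.3 kcal/mol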